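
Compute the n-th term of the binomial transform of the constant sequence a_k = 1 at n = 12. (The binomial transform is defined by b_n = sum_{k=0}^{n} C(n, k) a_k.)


With a_k = 1 for all k, b_n = sum_{k=0}^{n} C(n, k) = 2^n by the binomial theorem.
For n = 12: 2^12 = 4096.

4096


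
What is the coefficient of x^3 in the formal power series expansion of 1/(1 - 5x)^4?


The general identity 1/(1 - c x)^r = sum_{k>=0} c^k C(k + r - 1, r - 1) x^k follows by substituting y = c x into 1/(1 - y)^r = sum_{k>=0} C(k + r - 1, r - 1) y^k.
For c = 5, r = 4, k = 3:
5^3 * C(6, 3) = 125 * 20 = 2500.

2500


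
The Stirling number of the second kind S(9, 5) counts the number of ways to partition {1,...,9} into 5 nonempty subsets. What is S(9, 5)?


Using the explicit formula S(n,k) = (1/k!) sum_{j=0}^{k} (-1)^(k-j) C(k,j) j^n:
S(9, 5) = 6951
Equivalently, S(n,k) is n! times the coefficient of x^n in the EGF (e^x - 1)^k / k!.

6951


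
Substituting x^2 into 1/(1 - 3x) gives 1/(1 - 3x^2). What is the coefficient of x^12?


The coefficient of x^(2m) in 1/(1 - 3x^2) is 3^m.
With n = 12 = 2*6, the coefficient is 3^6 = 729.

729


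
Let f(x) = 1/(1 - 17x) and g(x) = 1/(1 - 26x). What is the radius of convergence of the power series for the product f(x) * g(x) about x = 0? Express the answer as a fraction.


The radius of 1/(1 - 17x) is 1/17 (nearest singularity at x = 1/17), and the radius of 1/(1 - 26x) is 1/26.
The product f(x)*g(x) = 1/((1 - 17x)(1 - 26x)) has singularities at both 1/17 and 1/26, so its radius of convergence is the distance to the nearest one:
min(1/17, 1/26) = 1/26.

1/26


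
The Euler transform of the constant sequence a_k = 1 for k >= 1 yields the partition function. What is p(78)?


The Euler transform converts the sequence a_k = 1 into the number of integer partitions.
Using the recurrence or dynamic programming:
p(78) = 12132164

12132164


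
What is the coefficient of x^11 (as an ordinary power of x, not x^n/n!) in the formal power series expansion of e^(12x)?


The exponential series is e^y = sum_{k>=0} y^k / k!. Substituting y = 12x gives
e^(12x) = sum_{k>=0} 12^k x^k / k!.
So the coefficient of x^n is a^n/n! with a = 12, n = 11:
12^11 / 11! = 743008370688/39916800 = 35831808/1925

35831808/1925


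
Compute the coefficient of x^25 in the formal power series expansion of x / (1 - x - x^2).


Let f(x) = sum_{k>=0} a_k x^k. Multiplying f(x) * (1 - x - x^2) = x and matching coefficients gives a_0 = 0, a_1 = 1, and a_k = a_{k-1} + a_{k-2} for k >= 2. These are the Fibonacci numbers F_k.
Iterating from F_0 = 0, F_1 = 1:
F_0=0, F_1=1, F_2=1, F_3=2, F_4=3, F_5=5, F_6=8, F_7=13, F_8=21, F_9=34, ...
F_25 = 75025.

75025


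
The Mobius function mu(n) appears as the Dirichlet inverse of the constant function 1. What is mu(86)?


86 = 2 * 43 (all distinct primes).
mu(86) = (-1)^2 = 1

1


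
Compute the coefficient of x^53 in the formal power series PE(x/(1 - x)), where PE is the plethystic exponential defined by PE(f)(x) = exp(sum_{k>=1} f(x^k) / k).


For f(x) = x/(1 - x) we have
sum_{k>=1} f(x^k) / k = sum_{k>=1} (1/k) * x^k / (1 - x^k) = sum_{k, m >= 1} x^(k m) / k,
which after exponentiating simplifies to
PE(x/(1 - x)) = prod_{k>=1} 1 / (1 - x^k).
This is the generating function for the partition function p(n), so the coefficient of x^53 is p(53).
Computing p(53) by dynamic programming over parts 1, 2, ..., 53: p(53) = 329931.

329931


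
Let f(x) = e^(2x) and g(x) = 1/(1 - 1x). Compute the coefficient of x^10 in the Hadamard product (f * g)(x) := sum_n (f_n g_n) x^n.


Expanding: f_k = 2^k/k! (from e^(2x)) and g_k = 1^k (from 1/(1 - 1x)). So the Hadamard coefficient (f * g)_k = 2^k 1^k / k! = (2)^k / k!.
For k = 10: 2^10/10! = 1024/3628800 = 4/14175.

4/14175


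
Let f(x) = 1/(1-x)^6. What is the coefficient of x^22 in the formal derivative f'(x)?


Differentiate: d/dx [ 1/(1-x)^r ] = r / (1-x)^(r+1).
Here r = 6, so f'(x) = 6 / (1-x)^7.
The expansion of 1/(1-x)^(r+1) has coefficient of x^n equal to C(n+r, r).
So the coefficient of x^22 in f'(x) is
6 * C(28, 6) = 6 * 376740 = 2260440

2260440


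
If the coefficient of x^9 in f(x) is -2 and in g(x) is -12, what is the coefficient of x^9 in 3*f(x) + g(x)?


Scalar multiplication scales coefficients: 3 * -2 = -6.
Then add the g coefficient: -6 + -12
= -18

-18


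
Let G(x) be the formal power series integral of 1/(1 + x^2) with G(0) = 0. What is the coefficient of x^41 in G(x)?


1/(1 + x^2) = sum_{j>=0} (-1)^j x^(2j). Integrating termwise with G(0) = 0:
G(x) = sum_{j>=0} (-1)^j x^(2j+1) / (2j+1) = arctan(x).
Only odd powers are nonzero. For x^41 write 41 = 2*20 + 1, giving
(-1)^20 / 41 = 1/41 = 1/41.

1/41


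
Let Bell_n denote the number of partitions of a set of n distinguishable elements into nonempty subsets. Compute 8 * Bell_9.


Bell_9 can be computed from the Bell triangle or from Dobinski's identity Bell_n = (1/e) * sum_{k>=0} k^n / k!.
Computing Bell_9 = 21147.
Then 8 * 21147 = 169176.

169176


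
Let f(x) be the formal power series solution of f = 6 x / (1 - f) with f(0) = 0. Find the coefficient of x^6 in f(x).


Apply Lagrange inversion: f = 6 x * phi(f) with phi(t) = 1/(1 - t), so
[x^n] f = 6^n * (1/n) [t^(n-1)] phi(t)^n = 6^n * (1/n) [t^(n-1)] (1 - t)^(-n) = 6^n * (1/n) C(2n - 2, n - 1) = 6^n * C_{n-1}.
For n = 6: C_5 = C(10, 5) / 6 = 252/6 = 42.
With the 6^6 = 46656 factor, the coefficient is 46656 * 42 = 1959552.

1959552


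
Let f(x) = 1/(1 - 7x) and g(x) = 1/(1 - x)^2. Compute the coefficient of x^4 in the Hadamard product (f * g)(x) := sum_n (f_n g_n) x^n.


f has coefficients f_k = 7^k. For g = 1/(1 - x)^2 the coefficient is g_k = C(k + 1, 1) = k + 1. The Hadamard coefficient is (f * g)_k = 7^k * (k + 1).
For k = 4: 7^4 * 5 = 2401 * 5 = 12005.

12005


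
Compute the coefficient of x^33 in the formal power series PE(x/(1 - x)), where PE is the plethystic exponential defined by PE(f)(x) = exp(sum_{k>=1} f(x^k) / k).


For f(x) = x/(1 - x) we have
sum_{k>=1} f(x^k) / k = sum_{k>=1} (1/k) * x^k / (1 - x^k) = sum_{k, m >= 1} x^(k m) / k,
which after exponentiating simplifies to
PE(x/(1 - x)) = prod_{k>=1} 1 / (1 - x^k).
This is the generating function for the partition function p(n), so the coefficient of x^33 is p(33).
Computing p(33) by dynamic programming over parts 1, 2, ..., 33: p(33) = 10143.

10143


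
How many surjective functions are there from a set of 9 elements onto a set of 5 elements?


By inclusion-exclusion on which target elements are missed, the number of surjections from an n-set onto a k-set is
surj(n, k) = sum_{j=0}^{k} (-1)^j C(k, j) (k - j)^n.
Equivalently surj(n, k) = k! * S(n, k), where S(n, k) is the Stirling number of the second kind.
For n = 9, k = 5:
S(9, 5) = 6951, so
surj = 5! * 6951 = 120 * 6951 = 834120.

834120


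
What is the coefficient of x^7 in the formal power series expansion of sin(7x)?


The Maclaurin series is sin(t) = sum_{k>=0} (-1)^k t^(2k+1) / (2k+1)!, so substituting t = 7x, only odd powers of x are nonzero, with coefficient of x^(2k+1) equal to (-1)^k 7^(2k+1) / (2k+1)!.
Write 7 = 2*3 + 1, giving the coefficient (-1)^3 * 7^7 / 7! = -823543/5040 = -117649/720.

-117649/720


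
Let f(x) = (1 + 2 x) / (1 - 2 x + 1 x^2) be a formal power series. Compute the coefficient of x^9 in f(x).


Write f(x) = sum_{k>=0} a_k x^k. Multiplying both sides by 1 - 2 x + 1 x^2 gives
(1 - 2 x + 1 x^2) sum_{k>=0} a_k x^k = 1 + 2 x.
Matching coefficients:
 x^0: a_0 = 1
 x^1: a_1 - 2 a_0 = 2  =>  a_1 = 2*1 + 2 = 4
 x^k (k >= 2): a_k = 2 a_{k-1} - 1 a_{k-2}.
Iterating: a_2 = 7, a_3 = 10, a_4 = 13, a_5 = 16, a_6 = 19, a_7 = 22, a_8 = 25, a_9 = 28.
So the coefficient of x^9 is 28.

28


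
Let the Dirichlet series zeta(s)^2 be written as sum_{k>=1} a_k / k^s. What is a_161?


The Dirichlet convolution of the constant function 1 with itself gives (1 * 1)(k) = sum_{d | k} 1 = d(k), the number of positive divisors of k.
Since zeta(s) = sum_{k>=1} 1/k^s, we have zeta(s)^2 = sum_{k>=1} d(k)/k^s, so a_k = d(k).
For k = 161: the divisors are 1, 7, 23, 161.
Count = 4.

4


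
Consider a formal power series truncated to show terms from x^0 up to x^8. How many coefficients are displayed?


From x^0 to x^8 inclusive, the count is 8 - 0 + 1 = 9.

9


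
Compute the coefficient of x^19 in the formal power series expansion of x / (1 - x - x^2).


Let f(x) = sum_{k>=0} a_k x^k. Multiplying f(x) * (1 - x - x^2) = x and matching coefficients gives a_0 = 0, a_1 = 1, and a_k = a_{k-1} + a_{k-2} for k >= 2. These are the Fibonacci numbers F_k.
Iterating from F_0 = 0, F_1 = 1:
F_0=0, F_1=1, F_2=1, F_3=2, F_4=3, F_5=5, F_6=8, F_7=13, F_8=21, F_9=34, ...
F_19 = 4181.

4181


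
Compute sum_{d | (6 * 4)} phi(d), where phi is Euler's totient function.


First, 6 * 4 = 24. One classical identity is sum_{d | n} phi(d) = n (each k in [1, n] has a unique gcd with n, and among the k's with gcd(k, n) = n/d there are phi(d) of them). So the sum equals 24. We also verify directly:
Divisors of 24: 1, 2, 3, 4, 6, 8, 12, 24.
phi values: 1, 1, 2, 2, 2, 4, 4, 8.
Sum = 24.

24


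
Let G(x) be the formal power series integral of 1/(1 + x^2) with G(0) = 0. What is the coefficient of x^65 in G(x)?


1/(1 + x^2) = sum_{j>=0} (-1)^j x^(2j). Integrating termwise with G(0) = 0:
G(x) = sum_{j>=0} (-1)^j x^(2j+1) / (2j+1) = arctan(x).
Only odd powers are nonzero. For x^65 write 65 = 2*32 + 1, giving
(-1)^32 / 65 = 1/65 = 1/65.

1/65


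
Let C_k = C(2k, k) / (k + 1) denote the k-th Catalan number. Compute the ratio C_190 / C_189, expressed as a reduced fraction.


Using C_k = (2k)! / (k! (k+1)!), the ratio C_{k+1}/C_k simplifies to
C_{k+1}/C_k = [(2k+2)! / ((k+1)! (k+2)!)] * [k! (k+1)! / (2k)!]
 = (2k+2)(2k+1) / ((k+1)(k+2)) = 2(2k+1) / (k+2).
For k = 189: 2(2*189 + 1) / (189 + 2) = 758/191 = 758/191.

758/191


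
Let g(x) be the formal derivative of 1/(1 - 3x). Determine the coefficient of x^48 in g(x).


Differentiate termwise: d/dx sum_{k>=0} 3^k x^k = sum_{k>=1} k 3^k x^(k-1) = sum_{j>=0} (j+1) 3^(j+1) x^j.
Equivalently, d/dx [1/(1 - 3x)] = 3/(1 - 3x)^2.
For j = 48: 49 * 3^49 = 49 * 239299329230617529590083 = 11725667132300258949914067.

11725667132300258949914067


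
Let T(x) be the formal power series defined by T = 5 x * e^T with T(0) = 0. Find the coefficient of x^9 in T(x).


Apply the Lagrange inversion formula: if T = 5 x * phi(T) with phi(t) = e^t, then
[x^n] T = 5^n * (1/n) [t^(n-1)] phi(t)^n = 5^n * (1/n) [t^(n-1)] e^(n t) = 5^n * (1/n) * n^(n-1) / (n-1)! = 5^n * n^(n-1) / n!.
When c = 1 this is the Cayley count of rooted labeled trees on n vertices, divided by n!.
For n = 9: 5^9 * 9^8 / 9! = 1953125 * 43046721/362880 = 207594140625/896.

207594140625/896


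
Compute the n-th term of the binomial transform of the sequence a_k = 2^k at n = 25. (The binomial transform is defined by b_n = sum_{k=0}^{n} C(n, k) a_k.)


With a_k = 2^k, b_n = sum_{k=0}^{n} C(n, k) 2^k = (1 + 2)^n by the binomial theorem.
For n = 25: (1 + 2)^25 = 3^25 = 847288609443.

847288609443


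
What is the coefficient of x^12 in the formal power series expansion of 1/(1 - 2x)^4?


The general identity 1/(1 - c x)^r = sum_{k>=0} c^k C(k + r - 1, r - 1) x^k follows by substituting y = c x into 1/(1 - y)^r = sum_{k>=0} C(k + r - 1, r - 1) y^k.
For c = 2, r = 4, k = 12:
2^12 * C(15, 3) = 4096 * 455 = 1863680.

1863680


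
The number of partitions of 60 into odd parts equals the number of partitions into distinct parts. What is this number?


Computing partitions of 60 into odd parts (1, 3, 5, ...):
Using the generating function prod_{k>=0} 1/(1-x^(2k+1)),
the count is 10880

10880


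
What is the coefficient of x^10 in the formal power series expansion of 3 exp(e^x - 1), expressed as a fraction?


exp(e^x - 1) is the exponential generating function for the Bell numbers Bell_k: exp(e^x - 1) = sum_{k>=0} Bell_k x^k / k!.
So the coefficient of x^10 in 3 exp(e^x - 1) is 3 Bell_10 / 10!.
Computing: Bell_10 = 115975 and 10! = 3628800, giving
3 * 115975/3628800 = 4639/48384.

4639/48384


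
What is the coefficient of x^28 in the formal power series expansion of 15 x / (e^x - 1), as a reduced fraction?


The exponential generating function for Bernoulli numbers is
x / (e^x - 1) = sum_{k>=0} B_k x^k / k!.
So the coefficient of x^28 in 15 x / (e^x - 1) is 15 B_28 / 28!.
Computing: B_28 = -23749461029/870, 28! = 304888344611713860501504000000, giving
15 * -23749461029/870 / 304888344611713860501504000000 = -3392780147/2526217712497057701298176000000.

-3392780147/2526217712497057701298176000000


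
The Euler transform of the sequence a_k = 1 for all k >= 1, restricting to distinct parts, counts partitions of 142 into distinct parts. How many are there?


Partitions of 142 into distinct parts can be computed via generating function.
Product (1+x)(1+x^2)(1+x^3)...
The coefficient of x^142 = 11086968

11086968


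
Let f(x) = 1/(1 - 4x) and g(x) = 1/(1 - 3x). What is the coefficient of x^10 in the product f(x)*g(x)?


The coefficient of x^n in f*g is the Cauchy product: sum_{k=0}^{n} a^k * b^(n-k).
With a=4, b=3, n=10:
sum_{k=0}^{10} 4^k * 3^(10-k)
= 4017157

4017157


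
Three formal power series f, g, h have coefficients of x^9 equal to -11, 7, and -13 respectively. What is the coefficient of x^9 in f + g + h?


Series addition is componentwise:
-11 + 7 + -13
= -17

-17


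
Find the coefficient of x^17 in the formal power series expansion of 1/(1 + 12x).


Write 1/(1 + c x) = 1/(1 - (-c) x) and apply the geometric-series identity
1/(1 - y) = sum_{k>=0} y^k to get 1/(1 + c x) = sum_{k>=0} (-c)^k x^k.
So the coefficient of x^k is (-c)^k = (-1)^k * c^k.
Here c = 12 and k = 17:
(-12)^17 = -1 * 2218611106740436992 = -2218611106740436992

-2218611106740436992


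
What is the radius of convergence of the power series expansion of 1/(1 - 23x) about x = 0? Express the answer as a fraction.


Expanding 1/(1 - 23x) = sum_{k>=0} 23^k x^k, the series converges when |23x| < 1, i.e., |x| < 1/23.
So the radius of convergence is 1/23 = 1/23.

1/23


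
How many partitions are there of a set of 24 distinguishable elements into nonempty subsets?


Bell_24 can be computed from the Bell triangle or from Dobinski's identity Bell_n = (1/e) * sum_{k>=0} k^n / k!.
Computing Bell_24 = 445958869294805289.

445958869294805289


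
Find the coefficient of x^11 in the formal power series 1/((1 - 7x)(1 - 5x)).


By partial fractions or Cauchy convolution:
The coefficient equals sum_{k=0}^{11} 7^k * 5^(11-k).
= 6798573288

6798573288


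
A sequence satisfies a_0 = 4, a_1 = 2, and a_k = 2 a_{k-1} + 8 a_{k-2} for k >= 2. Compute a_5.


The characteristic equation is t^2 - 2 t - 8 = 0, with roots r_1 = 4 and r_2 = -2 (so c_1 = r_1 + r_2, c_2 = -r_1 r_2 as required).
One can use the closed form a_n = A r_1^n + B r_2^n, but direct iteration is more reliable:
a_0 = 4, a_1 = 2, a_2 = 36, a_3 = 88, a_4 = 464, a_5 = 1632.
So a_5 = 1632.

1632


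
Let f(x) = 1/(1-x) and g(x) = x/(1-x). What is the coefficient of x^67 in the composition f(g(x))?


First simplify the composition: f(g(x)) = 1/(1 - x/(1-x)) = (1-x)/((1-x) - x) = (1-x)/(1-2x).
Now extract the coefficient. Write (1-x)/(1-2x) = 1/(1-2x) - x/(1-2x).
The coefficient of x^n in 1/(1-2x) is 2^n, and in x/(1-2x) is 2^(n-1) (for n >= 1).
So the coefficient of x^67 is 2^67 - 2^66 = 147573952589676412928 - 73786976294838206464 = 73786976294838206464.

73786976294838206464


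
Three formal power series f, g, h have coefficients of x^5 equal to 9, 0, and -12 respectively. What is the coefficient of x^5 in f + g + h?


Series addition is componentwise:
9 + 0 + -12
= -3

-3


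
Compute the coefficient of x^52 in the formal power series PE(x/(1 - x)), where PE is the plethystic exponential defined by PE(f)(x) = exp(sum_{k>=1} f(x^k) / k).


For f(x) = x/(1 - x) we have
sum_{k>=1} f(x^k) / k = sum_{k>=1} (1/k) * x^k / (1 - x^k) = sum_{k, m >= 1} x^(k m) / k,
which after exponentiating simplifies to
PE(x/(1 - x)) = prod_{k>=1} 1 / (1 - x^k).
This is the generating function for the partition function p(n), so the coefficient of x^52 is p(52).
Computing p(52) by dynamic programming over parts 1, 2, ..., 52: p(52) = 281589.

281589


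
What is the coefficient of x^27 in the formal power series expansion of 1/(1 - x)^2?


The negative binomial / multiset identity is
1/(1 - x)^r = sum_{k>=0} C(k + r - 1, r - 1) x^k.
Here r = 2 and k = 27, so the coefficient is
C(27 + 1, 1) = C(28, 1)
= 28

28


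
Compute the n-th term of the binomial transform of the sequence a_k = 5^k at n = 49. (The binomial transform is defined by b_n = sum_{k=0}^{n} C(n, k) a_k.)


With a_k = 5^k, b_n = sum_{k=0}^{n} C(n, k) 5^k = (1 + 5)^n by the binomial theorem.
For n = 49: (1 + 5)^49 = 6^49 = 134713546244127343440523266742756048896.

134713546244127343440523266742756048896


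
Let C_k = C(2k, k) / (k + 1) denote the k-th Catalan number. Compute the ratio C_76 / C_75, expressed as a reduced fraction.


Using C_k = (2k)! / (k! (k+1)!), the ratio C_{k+1}/C_k simplifies to
C_{k+1}/C_k = [(2k+2)! / ((k+1)! (k+2)!)] * [k! (k+1)! / (2k)!]
 = (2k+2)(2k+1) / ((k+1)(k+2)) = 2(2k+1) / (k+2).
For k = 75: 2(2*75 + 1) / (75 + 2) = 302/77 = 302/77.

302/77


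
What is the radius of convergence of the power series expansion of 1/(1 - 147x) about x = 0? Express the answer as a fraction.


Expanding 1/(1 - 147x) = sum_{k>=0} 147^k x^k, the series converges when |147x| < 1, i.e., |x| < 1/147.
So the radius of convergence is 1/147 = 1/147.

1/147


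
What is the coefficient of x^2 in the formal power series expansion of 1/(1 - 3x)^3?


The general identity 1/(1 - c x)^r = sum_{k>=0} c^k C(k + r - 1, r - 1) x^k follows by substituting y = c x into 1/(1 - y)^r = sum_{k>=0} C(k + r - 1, r - 1) y^k.
For c = 3, r = 3, k = 2:
3^2 * C(4, 2) = 9 * 6 = 54.

54


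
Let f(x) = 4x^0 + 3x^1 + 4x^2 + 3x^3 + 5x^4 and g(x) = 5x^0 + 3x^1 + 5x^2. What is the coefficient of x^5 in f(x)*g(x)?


Cauchy product at x^5:
3*5 + 5*3
= 30

30


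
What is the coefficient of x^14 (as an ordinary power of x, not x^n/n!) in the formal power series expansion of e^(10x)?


The exponential series is e^y = sum_{k>=0} y^k / k!. Substituting y = 10x gives
e^(10x) = sum_{k>=0} 10^k x^k / k!.
So the coefficient of x^n is a^n/n! with a = 10, n = 14:
10^14 / 14! = 100000000000000/87178291200 = 1953125000/1702701

1953125000/1702701


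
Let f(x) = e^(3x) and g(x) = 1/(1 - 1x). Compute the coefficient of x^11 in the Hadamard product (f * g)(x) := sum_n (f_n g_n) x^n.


Expanding: f_k = 3^k/k! (from e^(3x)) and g_k = 1^k (from 1/(1 - 1x)). So the Hadamard coefficient (f * g)_k = 3^k 1^k / k! = (3)^k / k!.
For k = 11: 3^11/11! = 177147/39916800 = 2187/492800.

2187/492800


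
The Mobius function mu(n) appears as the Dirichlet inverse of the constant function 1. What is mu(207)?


207 has a squared prime factor, so mu(207) = 0.
Factorization reveals a repeated prime.

0


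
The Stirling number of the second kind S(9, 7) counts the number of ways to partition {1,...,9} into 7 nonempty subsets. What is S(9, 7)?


Using the explicit formula S(n,k) = (1/k!) sum_{j=0}^{k} (-1)^(k-j) C(k,j) j^n:
S(9, 7) = 462
Equivalently, S(n,k) is n! times the coefficient of x^n in the EGF (e^x - 1)^k / k!.

462


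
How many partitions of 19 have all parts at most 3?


Using the generating function (1-x)^(-1)(1-x^2)^(-1)(1-x^3)^(-1),
the coefficient of x^19 counts these restricted partitions.
Result = 40

40


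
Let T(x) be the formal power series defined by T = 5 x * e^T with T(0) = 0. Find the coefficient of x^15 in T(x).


Apply the Lagrange inversion formula: if T = 5 x * phi(T) with phi(t) = e^t, then
[x^n] T = 5^n * (1/n) [t^(n-1)] phi(t)^n = 5^n * (1/n) [t^(n-1)] e^(n t) = 5^n * (1/n) * n^(n-1) / (n-1)! = 5^n * n^(n-1) / n!.
When c = 1 this is the Cayley count of rooted labeled trees on n vertices, divided by n!.
For n = 15: 5^15 * 15^14 / 15! = 30517578125 * 29192926025390625/1307674368000 = 9776651859283447265625/14350336.

9776651859283447265625/14350336


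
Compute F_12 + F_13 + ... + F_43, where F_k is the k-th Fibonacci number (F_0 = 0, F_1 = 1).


Use the identity sum_{k=0}^{N} F_k = F_{N+2} - 1 (which follows from F_{k+2} - F_{k+1} = F_k). Then
sum_{k=12}^{43} F_k = (F_{45} - 1) - (F_{13} - 1) = F_{45} - F_{13}.
Computing: F_{45} = 1134903170, F_{13} = 233, so
Sum = 1134903170 - 233 = 1134902937.

1134902937


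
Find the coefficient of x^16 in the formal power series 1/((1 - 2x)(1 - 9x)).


By partial fractions or Cauchy convolution:
The coefficient equals sum_{k=0}^{16} 2^k * 9^(16-k).
= 2382454528505071

2382454528505071


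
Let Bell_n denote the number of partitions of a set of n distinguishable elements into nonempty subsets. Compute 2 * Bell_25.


Bell_25 can be computed from the Bell triangle or from Dobinski's identity Bell_n = (1/e) * sum_{k>=0} k^n / k!.
Computing Bell_25 = 4638590332229999353.
Then 2 * 4638590332229999353 = 9277180664459998706.

9277180664459998706


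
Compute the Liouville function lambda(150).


The Liouville function is lambda(k) = (-1)^Omega(k), where Omega(k) counts the prime factors of k with multiplicity.
Factoring: 150 = 2 * 3 * 5 * 5, so Omega(150) = 4.
lambda(150) = (-1)^4 = 1.

1


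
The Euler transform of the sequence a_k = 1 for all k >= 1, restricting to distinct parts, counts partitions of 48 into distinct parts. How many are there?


Partitions of 48 into distinct parts can be computed via generating function.
Product (1+x)(1+x^2)(1+x^3)...
The coefficient of x^48 = 2910

2910


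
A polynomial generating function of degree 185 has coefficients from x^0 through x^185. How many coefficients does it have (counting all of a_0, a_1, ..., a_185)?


A polynomial of degree 185 takes the form a_0 + a_1 x + ... + a_185 x^185.
The number of coefficients is 185 + 1 = 186.

186


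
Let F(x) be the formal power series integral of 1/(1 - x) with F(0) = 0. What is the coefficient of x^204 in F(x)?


1/(1 - x) = sum_{k>=0} x^k. Integrating termwise and using F(0) = 0 gives
F(x) = sum_{k>=0} x^(k+1) / (k+1) = sum_{m>=1} x^m / m = -ln(1 - x).
So the coefficient of x^204 is 1/204 = 1/204.

1/204


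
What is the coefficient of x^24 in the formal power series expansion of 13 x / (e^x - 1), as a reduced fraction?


The exponential generating function for Bernoulli numbers is
x / (e^x - 1) = sum_{k>=0} B_k x^k / k!.
So the coefficient of x^24 in 13 x / (e^x - 1) is 13 B_24 / 24!.
Computing: B_24 = -236364091/2730, 24! = 620448401733239439360000, giving
13 * -236364091/2730 / 620448401733239439360000 = -236364091/130294164363980282265600000.

-236364091/130294164363980282265600000


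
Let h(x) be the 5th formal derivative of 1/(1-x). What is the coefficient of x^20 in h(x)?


Differentiating 5 times: d^5/dx^5 [1/(1-x)] = 5!/(1-x)^6.
The expansion 1/(1-x)^6 = sum_{k>=0} C(k+5, 5) x^k, so the coefficient of x^n in 5!/(1-x)^6 is 5! * C(n+5, 5).
For n = 20: 120 * C(25, 5) = 120 * 53130 = 6375600

6375600


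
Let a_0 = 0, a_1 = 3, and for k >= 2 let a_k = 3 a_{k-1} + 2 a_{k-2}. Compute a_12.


Iterating the recurrence forward:
a_0 = 0
a_1 = 3
a_2 = 3*3 + 2*0 = 9
a_3 = 3*9 + 2*3 = 33
a_4 = 3*33 + 2*9 = 117
a_5 = 3*117 + 2*33 = 417
a_6 = 3*417 + 2*117 = 1485
a_7 = 3*1485 + 2*417 = 5289
a_8 = 3*5289 + 2*1485 = 18837
a_9 = 3*18837 + 2*5289 = 67089
a_10 = 3*67089 + 2*18837 = 238941
a_11 = 3*238941 + 2*67089 = 851001
a_12 = 3*851001 + 2*238941 = 3030885
So a_12 = 3030885.

3030885


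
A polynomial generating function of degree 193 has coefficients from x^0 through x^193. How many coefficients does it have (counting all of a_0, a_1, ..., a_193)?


A polynomial of degree 193 takes the form a_0 + a_1 x + ... + a_193 x^193.
The number of coefficients is 193 + 1 = 194.

194


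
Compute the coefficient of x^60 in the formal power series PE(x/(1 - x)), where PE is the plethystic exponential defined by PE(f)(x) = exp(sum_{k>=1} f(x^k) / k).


For f(x) = x/(1 - x) we have
sum_{k>=1} f(x^k) / k = sum_{k>=1} (1/k) * x^k / (1 - x^k) = sum_{k, m >= 1} x^(k m) / k,
which after exponentiating simplifies to
PE(x/(1 - x)) = prod_{k>=1} 1 / (1 - x^k).
This is the generating function for the partition function p(n), so the coefficient of x^60 is p(60).
Computing p(60) by dynamic programming over parts 1, 2, ..., 60: p(60) = 966467.

966467


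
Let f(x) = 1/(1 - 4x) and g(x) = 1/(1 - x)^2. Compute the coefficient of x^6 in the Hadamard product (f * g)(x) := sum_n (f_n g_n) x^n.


f has coefficients f_k = 4^k. For g = 1/(1 - x)^2 the coefficient is g_k = C(k + 1, 1) = k + 1. The Hadamard coefficient is (f * g)_k = 4^k * (k + 1).
For k = 6: 4^6 * 7 = 4096 * 7 = 28672.

28672


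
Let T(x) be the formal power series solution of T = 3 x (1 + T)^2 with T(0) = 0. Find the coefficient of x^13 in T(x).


Apply the Lagrange inversion formula: if T = 3 x * phi(T) with phi(t) = (1 + t)^2, then [x^n] T = 3^n * (1/n) [t^(n-1)] phi(t)^n = 3^n * (1/n) [t^(n-1)] (1 + t)^(2n) = 3^n * (1/n) C(2n, n-1).
Using the identity C(2n, n-1) = C(2n, n) * n / (n+1), the unscaled factor equals C(2n, n) / (n+1) = C_n, the n-th Catalan number.
For n = 13: C_13 = C(26, 13) / 14 = 10400600/14 = 742900.
With the 3^13 = 1594323 factor, the coefficient is 1594323 * 742900 = 1184422556700.

1184422556700


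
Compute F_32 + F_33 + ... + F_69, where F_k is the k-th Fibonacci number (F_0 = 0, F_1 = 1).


Use the identity sum_{k=0}^{N} F_k = F_{N+2} - 1 (which follows from F_{k+2} - F_{k+1} = F_k). Then
sum_{k=32}^{69} F_k = (F_{71} - 1) - (F_{33} - 1) = F_{71} - F_{33}.
Computing: F_{71} = 308061521170129, F_{33} = 3524578, so
Sum = 308061521170129 - 3524578 = 308061517645551.

308061517645551


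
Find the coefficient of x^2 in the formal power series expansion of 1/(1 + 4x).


Write 1/(1 + c x) = 1/(1 - (-c) x) and apply the geometric-series identity
1/(1 - y) = sum_{k>=0} y^k to get 1/(1 + c x) = sum_{k>=0} (-c)^k x^k.
So the coefficient of x^k is (-c)^k = (-1)^k * c^k.
Here c = 4 and k = 2:
(-4)^2 = 1 * 16 = 16

16


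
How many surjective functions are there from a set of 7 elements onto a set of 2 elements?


By inclusion-exclusion on which target elements are missed, the number of surjections from an n-set onto a k-set is
surj(n, k) = sum_{j=0}^{k} (-1)^j C(k, j) (k - j)^n.
Equivalently surj(n, k) = k! * S(n, k), where S(n, k) is the Stirling number of the second kind.
For n = 7, k = 2:
S(7, 2) = 63, so
surj = 2! * 63 = 2 * 63 = 126.

126


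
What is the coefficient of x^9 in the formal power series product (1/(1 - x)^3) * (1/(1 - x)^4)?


Combine the factors: (1/(1 - x)^3) * (1/(1 - x)^4) = 1/(1 - x)^7.
Then use 1/(1 - x)^r = sum_{k>=0} C(k + r - 1, r - 1) x^k with r = 7 and k = 9:
C(15, 6) = 5005.

5005


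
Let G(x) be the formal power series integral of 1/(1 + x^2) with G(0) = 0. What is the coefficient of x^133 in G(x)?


1/(1 + x^2) = sum_{j>=0} (-1)^j x^(2j). Integrating termwise with G(0) = 0:
G(x) = sum_{j>=0} (-1)^j x^(2j+1) / (2j+1) = arctan(x).
Only odd powers are nonzero. For x^133 write 133 = 2*66 + 1, giving
(-1)^66 / 133 = 1/133 = 1/133.

1/133


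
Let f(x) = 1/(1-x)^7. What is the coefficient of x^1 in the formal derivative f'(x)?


Differentiate: d/dx [ 1/(1-x)^r ] = r / (1-x)^(r+1).
Here r = 7, so f'(x) = 7 / (1-x)^8.
The expansion of 1/(1-x)^(r+1) has coefficient of x^n equal to C(n+r, r).
So the coefficient of x^1 in f'(x) is
7 * C(8, 7) = 7 * 8 = 56

56


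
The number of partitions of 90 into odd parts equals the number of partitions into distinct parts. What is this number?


Computing partitions of 90 into odd parts (1, 3, 5, ...):
Using the generating function prod_{k>=0} 1/(1-x^(2k+1)),
the count is 189586

189586


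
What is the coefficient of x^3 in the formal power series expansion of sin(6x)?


The Maclaurin series is sin(t) = sum_{k>=0} (-1)^k t^(2k+1) / (2k+1)!, so substituting t = 6x, only odd powers of x are nonzero, with coefficient of x^(2k+1) equal to (-1)^k 6^(2k+1) / (2k+1)!.
Write 3 = 2*1 + 1, giving the coefficient (-1)^1 * 6^3 / 3! = -216/6 = -36.

-36


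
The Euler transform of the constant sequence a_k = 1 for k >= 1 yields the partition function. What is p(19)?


The Euler transform converts the sequence a_k = 1 into the number of integer partitions.
Using the recurrence or dynamic programming:
p(19) = 490

490


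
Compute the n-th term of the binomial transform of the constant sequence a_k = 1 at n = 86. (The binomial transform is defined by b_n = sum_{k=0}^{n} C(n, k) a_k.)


With a_k = 1 for all k, b_n = sum_{k=0}^{n} C(n, k) = 2^n by the binomial theorem.
For n = 86: 2^86 = 77371252455336267181195264.

77371252455336267181195264


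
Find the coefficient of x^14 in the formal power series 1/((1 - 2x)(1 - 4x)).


By partial fractions or Cauchy convolution:
The coefficient equals sum_{k=0}^{14} 2^k * 4^(14-k).
= 536854528

536854528


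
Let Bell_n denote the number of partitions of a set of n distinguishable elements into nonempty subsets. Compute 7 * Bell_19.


Bell_19 can be computed from the Bell triangle or from Dobinski's identity Bell_n = (1/e) * sum_{k>=0} k^n / k!.
Computing Bell_19 = 5832742205057.
Then 7 * 5832742205057 = 40829195435399.

40829195435399


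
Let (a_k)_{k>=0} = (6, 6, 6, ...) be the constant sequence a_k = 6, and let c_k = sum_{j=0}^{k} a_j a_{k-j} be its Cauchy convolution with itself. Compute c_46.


Since a_j = 6 for all j >= 0, the convolution sum becomes
c_k = sum_{j=0}^{k} 6 * 6 = 36 * (k + 1).
Equivalently, the generating function of (a_k) is 6/(1 - x) and its square is 36/(1 - x)^2 = sum_{k>=0} 36(k + 1) x^k.
For k = 46: 36 * 47 = 1692.

1692


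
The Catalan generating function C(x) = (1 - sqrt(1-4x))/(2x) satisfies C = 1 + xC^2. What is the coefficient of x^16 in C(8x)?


Substituting x -> 8x scales the n-th coefficient by 8^n, so [x^16] C(8x) = 8^16 * C_16.
C_16 = C(2*16, 16)/(17) = 601080390/17 = 35357670.
So 8^16 * 35357670 = 281474976710656 * 35357670 = 9952299339793060331520.

9952299339793060331520


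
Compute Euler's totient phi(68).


phi(n) counts integers in [1, n] coprime to n. Using the multiplicative formula phi(n) = n * prod_{p | n} (1 - 1/p):
68 = 2^2 * 17, so
phi(68) = 68 * (1 - 1/2) * (1 - 1/17) = 32.

32


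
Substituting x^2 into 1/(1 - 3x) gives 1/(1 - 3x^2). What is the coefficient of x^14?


The coefficient of x^(2m) in 1/(1 - 3x^2) is 3^m.
With n = 14 = 2*7, the coefficient is 3^7 = 2187.

2187


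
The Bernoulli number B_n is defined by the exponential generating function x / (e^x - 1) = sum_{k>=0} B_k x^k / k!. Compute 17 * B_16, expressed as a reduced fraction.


Bernoulli numbers can also be computed recursively via B_0 = 1 and sum_{j=0}^{m} C(m+1, j) B_j = 0 for m >= 1. Odd-index Bernoulli numbers vanish for k >= 3.
Computing B_16 = -3617/510, so 17 * B_16 = 17 * -3617/510 = -3617/30.

-3617/30


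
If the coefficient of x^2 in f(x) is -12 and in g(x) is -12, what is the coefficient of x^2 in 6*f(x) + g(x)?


Scalar multiplication scales coefficients: 6 * -12 = -72.
Then add the g coefficient: -72 + -12
= -84

-84


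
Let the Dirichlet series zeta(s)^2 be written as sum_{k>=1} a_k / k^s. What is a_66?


The Dirichlet convolution of the constant function 1 with itself gives (1 * 1)(k) = sum_{d | k} 1 = d(k), the number of positive divisors of k.
Since zeta(s) = sum_{k>=1} 1/k^s, we have zeta(s)^2 = sum_{k>=1} d(k)/k^s, so a_k = d(k).
For k = 66: the divisors are 1, 2, 3, 6, 11, 22, 33, 66.
Count = 8.

8


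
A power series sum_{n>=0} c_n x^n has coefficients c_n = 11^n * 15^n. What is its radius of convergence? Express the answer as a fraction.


By the root test (Cauchy-Hadamard), the radius is R = 1 / limsup_n |c_n|^(1/n).
Here |c_n|^(1/n) = (11^n * 15^n)^(1/n) = 11 * 15 = 165 for all n.
So R = 1/165 = 1/165.

1/165


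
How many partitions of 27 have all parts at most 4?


Using the generating function (1-x)^(-1)(1-x^2)^(-1)...(1-x^4)^(-1),
the coefficient of x^27 counts these restricted partitions.
Result = 225

225


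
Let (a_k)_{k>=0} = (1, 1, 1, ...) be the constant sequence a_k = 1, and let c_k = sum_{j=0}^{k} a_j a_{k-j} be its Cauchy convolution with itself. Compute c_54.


Since a_j = 1 for all j >= 0, the convolution sum becomes
c_k = sum_{j=0}^{k} 1 * 1 = 1 * (k + 1).
Equivalently, the generating function of (a_k) is 1/(1 - x) and its square is 1/(1 - x)^2 = sum_{k>=0} 1(k + 1) x^k.
For k = 54: 1 * 55 = 55.

55


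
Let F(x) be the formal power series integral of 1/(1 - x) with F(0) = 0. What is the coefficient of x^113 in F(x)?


1/(1 - x) = sum_{k>=0} x^k. Integrating termwise and using F(0) = 0 gives
F(x) = sum_{k>=0} x^(k+1) / (k+1) = sum_{m>=1} x^m / m = -ln(1 - x).
So the coefficient of x^113 is 1/113 = 1/113.

1/113


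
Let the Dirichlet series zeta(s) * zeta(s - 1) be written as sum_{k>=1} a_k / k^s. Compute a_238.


Convolution gives a_k = sum_{d | k} d * 1 = sum_{d | k} d = sigma(k), the sum of positive divisors of k.
For k = 238, the divisors are 1, 2, 7, 14, 17, 34, 119, 238, so
sigma(238) = 1 + 2 + 7 + 14 + 17 + 34 + 119 + 238 = 432.

432


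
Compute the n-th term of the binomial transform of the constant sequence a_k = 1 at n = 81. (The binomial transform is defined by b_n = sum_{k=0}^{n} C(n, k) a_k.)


With a_k = 1 for all k, b_n = sum_{k=0}^{n} C(n, k) = 2^n by the binomial theorem.
For n = 81: 2^81 = 2417851639229258349412352.

2417851639229258349412352


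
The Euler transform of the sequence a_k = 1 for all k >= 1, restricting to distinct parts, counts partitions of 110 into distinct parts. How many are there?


Partitions of 110 into distinct parts can be computed via generating function.
Product (1+x)(1+x^2)(1+x^3)...
The coefficient of x^110 = 1004544

1004544


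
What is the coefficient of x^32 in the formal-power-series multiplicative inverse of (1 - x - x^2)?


Let the inverse be f(x) = sum_{k>=0} a_k x^k. From f(x) * (1 - x - x^2) = 1 and matching coefficients:
 x^0: a_0 = 1.
 x^1: a_1 - a_0 = 0, so a_1 = 1.
 x^k (k >= 2): a_k - a_{k-1} - a_{k-2} = 0, i.e. a_k = a_{k-1} + a_{k-2}.
This is the Fibonacci-type recurrence shifted so that a_0 = a_1 = 1.
Iterating: a_0=1, a_1=1, a_2=2, a_3=3, a_4=5, a_5=8, a_6=13, a_7=21, a_8=34, a_9=55, ...
a_32 = 3524578.

3524578


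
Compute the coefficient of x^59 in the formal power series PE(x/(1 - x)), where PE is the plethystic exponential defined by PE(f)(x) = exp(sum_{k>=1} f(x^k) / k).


For f(x) = x/(1 - x) we have
sum_{k>=1} f(x^k) / k = sum_{k>=1} (1/k) * x^k / (1 - x^k) = sum_{k, m >= 1} x^(k m) / k,
which after exponentiating simplifies to
PE(x/(1 - x)) = prod_{k>=1} 1 / (1 - x^k).
This is the generating function for the partition function p(n), so the coefficient of x^59 is p(59).
Computing p(59) by dynamic programming over parts 1, 2, ..., 59: p(59) = 831820.

831820


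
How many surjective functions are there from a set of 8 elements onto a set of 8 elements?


By inclusion-exclusion on which target elements are missed, the number of surjections from an n-set onto a k-set is
surj(n, k) = sum_{j=0}^{k} (-1)^j C(k, j) (k - j)^n.
Equivalently surj(n, k) = k! * S(n, k), where S(n, k) is the Stirling number of the second kind.
For n = 8, k = 8:
S(8, 8) = 1, so
surj = 8! * 1 = 40320 * 1 = 40320.

40320


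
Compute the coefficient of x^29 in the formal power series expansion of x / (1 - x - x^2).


Let f(x) = sum_{k>=0} a_k x^k. Multiplying f(x) * (1 - x - x^2) = x and matching coefficients gives a_0 = 0, a_1 = 1, and a_k = a_{k-1} + a_{k-2} for k >= 2. These are the Fibonacci numbers F_k.
Iterating from F_0 = 0, F_1 = 1:
F_0=0, F_1=1, F_2=1, F_3=2, F_4=3, F_5=5, F_6=8, F_7=13, F_8=21, F_9=34, ...
F_29 = 514229.

514229


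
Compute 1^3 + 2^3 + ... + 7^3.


This power sum has a closed form given by Faulhaber's formula
sum_{k=1}^{m} k^p = (1 / (p + 1)) * sum_{j=0}^{p} C(p + 1, j) B_j m^(p + 1 - j),
but for small m direct computation is fastest:
1 + 8 + 27 + 64 + 125 + 216 + 343 = 784.

784


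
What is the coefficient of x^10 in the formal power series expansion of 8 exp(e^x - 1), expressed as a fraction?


exp(e^x - 1) is the exponential generating function for the Bell numbers Bell_k: exp(e^x - 1) = sum_{k>=0} Bell_k x^k / k!.
So the coefficient of x^10 in 8 exp(e^x - 1) is 8 Bell_10 / 10!.
Computing: Bell_10 = 115975 and 10! = 3628800, giving
8 * 115975/3628800 = 4639/18144.

4639/18144


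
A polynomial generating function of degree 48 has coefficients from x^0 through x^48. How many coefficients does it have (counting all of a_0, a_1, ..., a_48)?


A polynomial of degree 48 takes the form a_0 + a_1 x + ... + a_48 x^48.
The number of coefficients is 48 + 1 = 49.

49


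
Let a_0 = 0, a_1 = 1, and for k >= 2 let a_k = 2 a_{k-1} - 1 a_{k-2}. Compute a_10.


Iterating the recurrence forward:
a_0 = 0
a_1 = 1
a_2 = 2*1 - 1*0 = 2
a_3 = 2*2 - 1*1 = 3
a_4 = 2*3 - 1*2 = 4
a_5 = 2*4 - 1*3 = 5
a_6 = 2*5 - 1*4 = 6
a_7 = 2*6 - 1*5 = 7
a_8 = 2*7 - 1*6 = 8
a_9 = 2*8 - 1*7 = 9
a_10 = 2*9 - 1*8 = 10
So a_10 = 10.

10


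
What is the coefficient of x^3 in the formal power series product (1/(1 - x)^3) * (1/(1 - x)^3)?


Combine the factors: (1/(1 - x)^3) * (1/(1 - x)^3) = 1/(1 - x)^6.
Then use 1/(1 - x)^r = sum_{k>=0} C(k + r - 1, r - 1) x^k with r = 6 and k = 3:
C(8, 5) = 56.

56


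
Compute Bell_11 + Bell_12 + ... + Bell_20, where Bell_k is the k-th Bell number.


Recall Bell_k counts set partitions of a k-set (with Bell_0 = 1 by convention).
Bell_11 through Bell_20: 678570, 4213597, 27644437, 190899322, 1382958545, 10480142147, 82864869804, 682076806159, 5832742205057, 51724158235372
Sum = 678570 + 4213597 + 27644437 + 190899322 + 1382958545 + 10480142147 + 82864869804 + 682076806159 + 5832742205057 + 51724158235372 = 58333928653010.

58333928653010


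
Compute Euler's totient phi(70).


phi(n) counts integers in [1, n] coprime to n. Using the multiplicative formula phi(n) = n * prod_{p | n} (1 - 1/p):
70 = 2 * 5 * 7, so
phi(70) = 70 * (1 - 1/2) * (1 - 1/5) * (1 - 1/7) = 24.

24


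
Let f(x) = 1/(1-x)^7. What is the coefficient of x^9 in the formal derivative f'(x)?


Differentiate: d/dx [ 1/(1-x)^r ] = r / (1-x)^(r+1).
Here r = 7, so f'(x) = 7 / (1-x)^8.
The expansion of 1/(1-x)^(r+1) has coefficient of x^n equal to C(n+r, r).
So the coefficient of x^9 in f'(x) is
7 * C(16, 7) = 7 * 11440 = 80080

80080


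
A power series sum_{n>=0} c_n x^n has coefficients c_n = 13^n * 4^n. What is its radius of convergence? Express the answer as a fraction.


By the root test (Cauchy-Hadamard), the radius is R = 1 / limsup_n |c_n|^(1/n).
Here |c_n|^(1/n) = (13^n * 4^n)^(1/n) = 13 * 4 = 52 for all n.
So R = 1/52 = 1/52.

1/52


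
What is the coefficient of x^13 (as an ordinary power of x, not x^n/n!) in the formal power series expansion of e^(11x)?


The exponential series is e^y = sum_{k>=0} y^k / k!. Substituting y = 11x gives
e^(11x) = sum_{k>=0} 11^k x^k / k!.
So the coefficient of x^n is a^n/n! with a = 11, n = 13:
11^13 / 13! = 34522712143931/6227020800 = 3138428376721/566092800

3138428376721/566092800


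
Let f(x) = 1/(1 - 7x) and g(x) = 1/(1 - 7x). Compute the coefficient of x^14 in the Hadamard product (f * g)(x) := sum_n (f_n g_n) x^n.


f has coefficients f_k = 7^k and g has coefficients g_k = 7^k, so the Hadamard product has coefficient (f*g)_k = 7^k * 7^k = 49^k.
For k = 14: 49^14 = 459986536544739960976801.

459986536544739960976801


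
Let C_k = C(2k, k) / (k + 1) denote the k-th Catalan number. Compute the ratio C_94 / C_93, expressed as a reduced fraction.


Using C_k = (2k)! / (k! (k+1)!), the ratio C_{k+1}/C_k simplifies to
C_{k+1}/C_k = [(2k+2)! / ((k+1)! (k+2)!)] * [k! (k+1)! / (2k)!]
 = (2k+2)(2k+1) / ((k+1)(k+2)) = 2(2k+1) / (k+2).
For k = 93: 2(2*93 + 1) / (93 + 2) = 374/95 = 374/95.

374/95


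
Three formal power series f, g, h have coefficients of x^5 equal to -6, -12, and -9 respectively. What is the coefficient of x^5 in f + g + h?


Series addition is componentwise:
-6 + -12 + -9
= -27

-27
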